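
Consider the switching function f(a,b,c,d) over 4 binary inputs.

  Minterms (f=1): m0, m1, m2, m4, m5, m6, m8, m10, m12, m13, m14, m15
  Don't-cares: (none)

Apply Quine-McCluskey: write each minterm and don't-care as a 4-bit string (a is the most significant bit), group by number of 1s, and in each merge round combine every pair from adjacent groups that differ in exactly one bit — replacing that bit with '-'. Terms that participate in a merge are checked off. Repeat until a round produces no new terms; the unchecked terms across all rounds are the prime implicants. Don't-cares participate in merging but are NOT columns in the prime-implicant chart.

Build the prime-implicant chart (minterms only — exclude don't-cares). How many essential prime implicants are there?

Round 0: 0000✓ 0001✓ 0010✓ 0100✓ 0101✓ 0110✓ 1000✓ 1010✓ 1100✓ 1101✓ 1110✓ 1111✓
Round 1: -000✓ -010✓ -100✓ -101✓ -110✓ 0-00✓ 0-01✓ 0-10✓ 00-0✓ 000-✓ 01-0✓ 010-✓ 1-00✓ 1-10✓ 10-0✓ 11-0✓ 11-1✓ 110-✓ 111-✓
Round 2: --00✓ --10✓ -0-0✓ -1-0✓ -10- 0--0✓ 0-0- 1--0✓ 11--
Round 3: ---0
PIs = {---0, -10-, 0-0-, 11--}
Coverage chart:
  m0: ---0,0-0-
  m1: 0-0- ←essential
  m2: ---0 ←essential
  m4: ---0,-10-,0-0-
  m5: -10-,0-0-
  m6: ---0 ←essential
  m8: ---0 ←essential
  m10: ---0 ←essential
  m12: ---0,-10-,11--
  m13: -10-,11--
  m14: ---0,11--
  m15: 11-- ←essential
Essential: ---0, 0-0-, 11--

3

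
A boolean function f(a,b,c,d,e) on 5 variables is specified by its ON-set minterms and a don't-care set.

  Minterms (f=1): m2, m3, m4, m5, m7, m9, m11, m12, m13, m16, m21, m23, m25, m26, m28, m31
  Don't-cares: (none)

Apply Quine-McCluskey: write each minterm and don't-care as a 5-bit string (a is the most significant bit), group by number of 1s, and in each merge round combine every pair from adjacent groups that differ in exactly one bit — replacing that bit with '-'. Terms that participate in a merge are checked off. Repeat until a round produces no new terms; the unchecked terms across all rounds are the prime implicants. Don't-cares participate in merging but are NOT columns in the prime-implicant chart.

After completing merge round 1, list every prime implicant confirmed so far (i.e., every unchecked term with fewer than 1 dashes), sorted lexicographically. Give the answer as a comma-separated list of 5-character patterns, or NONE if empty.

10000, 11010

size-2^0 implicants → 00010(✓)  00011(✓)  00100(✓)  00101(✓)  00111(✓)  01001(✓)  01011(✓)  01100(✓)  01101(✓)  10000  10101(✓)  10111(✓)  11001(✓)  11010  11100(✓)  11111(✓)
size-2^1 implicants → -0101(✓)  -0111(✓)  -1001  -1100  0-011  0-100(✓)  0-101(✓)  00-11  0001-  001-1(✓)  0010-(✓)  01-01  010-1  0110-(✓)  1-111  101-1(✓)
size-2^2 implicants → -01-1  0-10-
Unchecked terms (primes): -01-1, -1001, -1100, 0-011, 0-10-, 00-11, 0001-, 01-01, 010-1, 1-111, 10000, 11010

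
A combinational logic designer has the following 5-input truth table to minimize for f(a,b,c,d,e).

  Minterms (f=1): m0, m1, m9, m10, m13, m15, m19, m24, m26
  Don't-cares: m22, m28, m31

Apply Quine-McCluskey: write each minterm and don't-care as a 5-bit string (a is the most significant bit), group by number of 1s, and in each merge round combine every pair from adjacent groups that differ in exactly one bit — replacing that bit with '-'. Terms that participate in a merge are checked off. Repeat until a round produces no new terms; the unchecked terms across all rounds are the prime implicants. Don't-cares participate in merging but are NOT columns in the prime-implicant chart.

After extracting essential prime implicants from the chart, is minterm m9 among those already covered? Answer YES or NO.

size-2^0 implicants → 00000(✓)  00001(✓)  01001(✓)  01010(✓)  01101(✓)  01111(✓)  10011  10110  11000(✓)  11010(✓)  11100(✓)  11111(✓)
size-2^1 implicants → -1010  -1111  0-001  0000-  01-01  011-1  11-00  110-0
Unchecked terms (primes): -1010, -1111, 0-001, 0000-, 01-01, 011-1, 10011, 10110, 11-00, 110-0
Minterm coverage:
  m0 ⊆ 0000- [E]
  m1 ⊆ 0-001,0000-
  m9 ⊆ 0-001,01-01
  m10 ⊆ -1010 [E]
  m13 ⊆ 01-01,011-1
  m15 ⊆ -1111,011-1
  m19 ⊆ 10011 [E]
  m24 ⊆ 11-00,110-0
  m26 ⊆ -1010,110-0
E = {-1010, 0000-, 10011}

NO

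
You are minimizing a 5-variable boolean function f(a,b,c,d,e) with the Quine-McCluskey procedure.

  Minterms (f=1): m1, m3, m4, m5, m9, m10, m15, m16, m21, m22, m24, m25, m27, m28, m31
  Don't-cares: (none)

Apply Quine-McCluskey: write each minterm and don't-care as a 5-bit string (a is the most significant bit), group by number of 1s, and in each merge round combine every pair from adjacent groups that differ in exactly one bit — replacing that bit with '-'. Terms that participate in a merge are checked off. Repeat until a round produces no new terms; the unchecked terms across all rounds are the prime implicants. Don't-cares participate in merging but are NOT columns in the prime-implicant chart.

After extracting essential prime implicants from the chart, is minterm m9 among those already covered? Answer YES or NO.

[col 0] 00001*, 00011*, 00100*, 00101*, 01001*, 01010, 01111*, 10000*, 10101*, 10110, 11000*, 11001*, 11011*, 11100*, 11111*
[col 1] -0101, -1001, -1111, 0-001, 00-01, 000-1, 0010-, 1-000, 11-00, 11-11, 110-1, 1100-
Prime implicants: -0101, -1001, -1111, 0-001, 00-01, 000-1, 0010-, 01010, 1-000, 10110, 11-00, 11-11, 110-1, 1100-
PI chart (minterm → PIs covering it):
  1 | 0-001,00-01,000-1
  3 | 000-1  (sole → essential)
  4 | 0010-  (sole → essential)
  5 | -0101,00-01,0010-
  9 | -1001,0-001
  10 | 01010  (sole → essential)
  15 | -1111  (sole → essential)
  16 | 1-000  (sole → essential)
  21 | -0101  (sole → essential)
  22 | 10110  (sole → essential)
  24 | 1-000,11-00,1100-
  25 | -1001,110-1,1100-
  27 | 11-11,110-1
  28 | 11-00  (sole → essential)
  31 | -1111,11-11
Essential prime implicants: -0101, -1111, 000-1, 0010-, 01010, 1-000, 10110, 11-00

NO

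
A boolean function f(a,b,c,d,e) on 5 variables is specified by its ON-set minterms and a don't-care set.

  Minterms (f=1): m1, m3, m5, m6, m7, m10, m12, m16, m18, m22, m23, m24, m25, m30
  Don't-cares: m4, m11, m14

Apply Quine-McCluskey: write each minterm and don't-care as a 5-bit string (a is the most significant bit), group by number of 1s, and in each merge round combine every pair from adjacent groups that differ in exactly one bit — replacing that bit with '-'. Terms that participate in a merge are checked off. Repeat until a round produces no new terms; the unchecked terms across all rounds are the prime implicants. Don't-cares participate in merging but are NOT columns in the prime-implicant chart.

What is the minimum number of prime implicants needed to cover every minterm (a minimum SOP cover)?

7

Round 0: 00001✓ 00011✓ 00100✓ 00101✓ 00110✓ 00111✓ 01010✓ 01011✓ 01100✓ 01110✓ 10000✓ 10010✓ 10110✓ 10111✓ 11000✓ 11001✓ 11110✓
Round 1: -0110✓ -0111✓ -1110✓ 0-011 0-100✓ 0-110✓ 00-01✓ 00-11✓ 000-1✓ 001-0✓ 001-1✓ 0010-✓ 0011-✓ 01-10 0101- 011-0✓ 1-000 1-110✓ 10-10 100-0 1011-✓ 1100-
Round 2: --110 -011- 0-1-0 00--1 001--
PIs = {--110, -011-, 0-011, 0-1-0, 00--1, 001--, 01-10, 0101-, 1-000, 10-10, 100-0, 1100-}
Coverage chart:
  m1: 00--1 ←essential
  m3: 0-011,00--1
  m5: 00--1,001--
  m6: --110,-011-,0-1-0,001--
  m7: -011-,00--1,001--
  m10: 01-10,0101-
  m12: 0-1-0 ←essential
  m16: 1-000,100-0
  m18: 10-10,100-0
  m22: --110,-011-,10-10
  m23: -011- ←essential
  m24: 1-000,1100-
  m25: 1100- ←essential
  m30: --110 ←essential
Essential: --110, -011-, 0-1-0, 00--1, 1100-
Petrick residual → 01-10, 100-0
Min cover (7 terms): cde' + b'cd + a'ce' + a'b'e + a'bde' + ab'c'e' + abc'd'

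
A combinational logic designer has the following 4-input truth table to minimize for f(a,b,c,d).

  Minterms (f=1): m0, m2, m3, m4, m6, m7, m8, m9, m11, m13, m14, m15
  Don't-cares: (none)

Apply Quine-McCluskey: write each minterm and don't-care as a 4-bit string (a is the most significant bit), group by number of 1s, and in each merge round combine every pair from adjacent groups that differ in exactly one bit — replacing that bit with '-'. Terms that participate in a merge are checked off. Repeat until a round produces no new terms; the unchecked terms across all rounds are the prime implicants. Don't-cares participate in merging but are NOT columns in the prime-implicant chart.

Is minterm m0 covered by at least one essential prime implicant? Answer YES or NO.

YES

size-2^0 implicants → 0000(✓)  0010(✓)  0011(✓)  0100(✓)  0110(✓)  0111(✓)  1000(✓)  1001(✓)  1011(✓)  1101(✓)  1110(✓)  1111(✓)
size-2^1 implicants → -000  -011(✓)  -110(✓)  -111(✓)  0-00(✓)  0-10(✓)  0-11(✓)  00-0(✓)  001-(✓)  01-0(✓)  011-(✓)  1-01(✓)  1-11(✓)  10-1(✓)  100-  11-1(✓)  111-(✓)
size-2^2 implicants → --11  -11-  0--0  0-1-  1--1
Unchecked terms (primes): --11, -000, -11-, 0--0, 0-1-, 1--1, 100-
Minterm coverage:
  m0 ⊆ -000,0--0
  m2 ⊆ 0--0,0-1-
  m3 ⊆ --11,0-1-
  m4 ⊆ 0--0 [E]
  m6 ⊆ -11-,0--0,0-1-
  m7 ⊆ --11,-11-,0-1-
  m8 ⊆ -000,100-
  m9 ⊆ 1--1,100-
  m11 ⊆ --11,1--1
  m13 ⊆ 1--1 [E]
  m14 ⊆ -11- [E]
  m15 ⊆ --11,-11-,1--1
E = {-11-, 0--0, 1--1}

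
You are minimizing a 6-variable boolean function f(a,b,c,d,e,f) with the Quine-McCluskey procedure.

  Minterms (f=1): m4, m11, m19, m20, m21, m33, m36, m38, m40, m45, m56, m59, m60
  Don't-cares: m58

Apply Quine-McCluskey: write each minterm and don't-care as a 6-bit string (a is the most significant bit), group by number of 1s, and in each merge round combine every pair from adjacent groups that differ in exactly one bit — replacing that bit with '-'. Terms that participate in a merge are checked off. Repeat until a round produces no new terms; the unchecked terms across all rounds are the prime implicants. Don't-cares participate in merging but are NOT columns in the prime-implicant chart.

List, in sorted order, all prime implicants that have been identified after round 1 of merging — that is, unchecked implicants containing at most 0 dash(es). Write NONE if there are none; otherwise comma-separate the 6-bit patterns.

001011, 010011, 100001, 101101

[col 0] 000100*, 001011, 010011, 010100*, 010101*, 100001, 100100*, 100110*, 101000*, 101101, 111000*, 111010*, 111011*, 111100*
[col 1] -00100, 0-0100, 01010-, 1-1000, 1001-0, 111-00, 1110-0, 11101-
Prime implicants: -00100, 0-0100, 001011, 010011, 01010-, 1-1000, 100001, 1001-0, 101101, 111-00, 1110-0, 11101-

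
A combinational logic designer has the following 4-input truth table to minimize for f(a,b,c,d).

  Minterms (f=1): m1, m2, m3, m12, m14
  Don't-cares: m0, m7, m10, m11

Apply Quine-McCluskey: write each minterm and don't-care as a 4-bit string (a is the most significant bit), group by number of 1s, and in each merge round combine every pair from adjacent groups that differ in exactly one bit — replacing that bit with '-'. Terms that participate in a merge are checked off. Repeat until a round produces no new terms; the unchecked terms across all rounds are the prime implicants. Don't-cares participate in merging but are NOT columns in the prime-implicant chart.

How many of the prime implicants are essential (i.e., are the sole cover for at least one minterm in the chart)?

2

size-2^0 implicants → 0000(✓)  0001(✓)  0010(✓)  0011(✓)  0111(✓)  1010(✓)  1011(✓)  1100(✓)  1110(✓)
size-2^1 implicants → -010(✓)  -011(✓)  0-11  00-0(✓)  00-1(✓)  000-(✓)  001-(✓)  1-10  101-(✓)  11-0
size-2^2 implicants → -01-  00--
Unchecked terms (primes): -01-, 0-11, 00--, 1-10, 11-0
Minterm coverage:
  m1 ⊆ 00-- [E]
  m2 ⊆ -01-,00--
  m3 ⊆ -01-,0-11,00--
  m12 ⊆ 11-0 [E]
  m14 ⊆ 1-10,11-0
E = {00--, 11-0}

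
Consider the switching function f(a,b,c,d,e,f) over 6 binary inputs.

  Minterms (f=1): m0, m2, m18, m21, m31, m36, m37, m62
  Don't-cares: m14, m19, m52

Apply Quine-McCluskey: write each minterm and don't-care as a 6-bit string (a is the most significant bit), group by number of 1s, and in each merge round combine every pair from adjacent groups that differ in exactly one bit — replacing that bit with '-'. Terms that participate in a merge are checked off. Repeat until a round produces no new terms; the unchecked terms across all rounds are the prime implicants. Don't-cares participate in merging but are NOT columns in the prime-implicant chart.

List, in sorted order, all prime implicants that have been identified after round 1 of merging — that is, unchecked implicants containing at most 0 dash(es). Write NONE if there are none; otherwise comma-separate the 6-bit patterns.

001110, 010101, 011111, 111110

[col 0] 000000*, 000010*, 001110, 010010*, 010011*, 010101, 011111, 100100*, 100101*, 110100*, 111110
[col 1] 0-0010, 0000-0, 01001-, 1-0100, 10010-
Prime implicants: 0-0010, 0000-0, 001110, 01001-, 010101, 011111, 1-0100, 10010-, 111110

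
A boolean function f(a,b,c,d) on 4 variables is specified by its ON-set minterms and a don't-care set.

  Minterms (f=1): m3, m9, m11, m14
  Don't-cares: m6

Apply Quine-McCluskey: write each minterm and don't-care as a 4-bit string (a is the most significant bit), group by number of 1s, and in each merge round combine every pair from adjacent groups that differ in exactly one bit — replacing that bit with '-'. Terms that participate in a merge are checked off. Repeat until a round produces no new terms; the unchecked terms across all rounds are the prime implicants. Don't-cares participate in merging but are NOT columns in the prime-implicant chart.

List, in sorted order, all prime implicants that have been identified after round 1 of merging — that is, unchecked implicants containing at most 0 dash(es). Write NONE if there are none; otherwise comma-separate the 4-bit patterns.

NONE

Round 0: 0011✓ 0110✓ 1001✓ 1011✓ 1110✓
Round 1: -011 -110 10-1
PIs = {-011, -110, 10-1}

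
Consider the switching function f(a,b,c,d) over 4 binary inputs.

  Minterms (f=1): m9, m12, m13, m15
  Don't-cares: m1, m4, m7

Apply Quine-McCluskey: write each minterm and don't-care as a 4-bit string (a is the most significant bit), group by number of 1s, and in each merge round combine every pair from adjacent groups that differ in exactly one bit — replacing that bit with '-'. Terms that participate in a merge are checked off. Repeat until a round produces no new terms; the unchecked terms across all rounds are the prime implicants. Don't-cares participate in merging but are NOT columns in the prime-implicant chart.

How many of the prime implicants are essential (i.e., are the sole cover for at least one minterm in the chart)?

0

[col 0] 0001*, 0100*, 0111*, 1001*, 1100*, 1101*, 1111*
[col 1] -001, -100, -111, 1-01, 11-1, 110-
Prime implicants: -001, -100, -111, 1-01, 11-1, 110-
PI chart (minterm → PIs covering it):
  9 | -001,1-01
  12 | -100,110-
  13 | 1-01,11-1,110-
  15 | -111,11-1
(no essential prime implicants)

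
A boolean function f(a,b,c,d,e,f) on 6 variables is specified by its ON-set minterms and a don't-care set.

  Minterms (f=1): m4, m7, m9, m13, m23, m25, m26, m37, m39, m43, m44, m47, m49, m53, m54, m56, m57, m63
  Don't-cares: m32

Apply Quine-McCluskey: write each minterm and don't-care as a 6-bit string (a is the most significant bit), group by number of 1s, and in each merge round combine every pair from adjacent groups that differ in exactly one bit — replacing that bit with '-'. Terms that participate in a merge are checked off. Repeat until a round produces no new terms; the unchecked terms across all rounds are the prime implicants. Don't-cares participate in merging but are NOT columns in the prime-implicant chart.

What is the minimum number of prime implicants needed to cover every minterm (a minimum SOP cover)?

Round 0: 000100 000111✓ 001001✓ 001101✓ 010111✓ 011001✓ 011010 100000 100101✓ 100111✓ 101011✓ 101100 101111✓ 110001✓ 110101✓ 110110 111000✓ 111001✓ 111111✓
Round 1: -00111 -11001 0-0111 0-1001 001-01 1-0101 1-1111 10-111 1001-1 101-11 11-001 110-01 11100-
PIs = {-00111, -11001, 0-0111, 0-1001, 000100, 001-01, 011010, 1-0101, 1-1111, 10-111, 100000, 1001-1, 101-11, 101100, 11-001, 110-01, 110110, 11100-}
Coverage chart:
  m4: 000100 ←essential
  m7: -00111,0-0111
  m9: 0-1001,001-01
  m13: 001-01 ←essential
  m23: 0-0111 ←essential
  m25: -11001,0-1001
  m26: 011010 ←essential
  m37: 1-0101,1001-1
  m39: -00111,10-111,1001-1
  m43: 101-11 ←essential
  m44: 101100 ←essential
  m47: 1-1111,10-111,101-11
  m49: 11-001,110-01
  m53: 1-0101,110-01
  m54: 110110 ←essential
  m56: 11100- ←essential
  m57: -11001,11-001,11100-
  m63: 1-1111 ←essential
Essential: 0-0111, 000100, 001-01, 011010, 1-1111, 101-11, 101100, 110110, 11100-
Petrick residual → -11001, 1001-1, 110-01
Min cover (12 terms): bcd'e'f + a'c'def + a'b'c'de'f' + a'b'ce'f + a'bcd'ef' + acdef + ab'c'df + ab'cef + ab'cde'f' + abc'e'f + abc'def' + abcd'e'

12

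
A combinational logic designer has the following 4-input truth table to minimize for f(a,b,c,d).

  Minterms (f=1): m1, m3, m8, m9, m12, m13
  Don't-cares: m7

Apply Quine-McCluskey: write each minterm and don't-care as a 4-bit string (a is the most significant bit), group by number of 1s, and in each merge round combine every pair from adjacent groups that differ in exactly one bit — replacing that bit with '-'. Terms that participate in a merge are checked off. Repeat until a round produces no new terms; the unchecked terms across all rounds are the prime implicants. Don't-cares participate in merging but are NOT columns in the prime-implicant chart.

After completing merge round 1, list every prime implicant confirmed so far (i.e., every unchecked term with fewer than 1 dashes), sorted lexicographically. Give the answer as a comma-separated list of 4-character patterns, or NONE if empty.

NONE

[col 0] 0001*, 0011*, 0111*, 1000*, 1001*, 1100*, 1101*
[col 1] -001, 0-11, 00-1, 1-00*, 1-01*, 100-*, 110-*
[col 2] 1-0-
Prime implicants: -001, 0-11, 00-1, 1-0-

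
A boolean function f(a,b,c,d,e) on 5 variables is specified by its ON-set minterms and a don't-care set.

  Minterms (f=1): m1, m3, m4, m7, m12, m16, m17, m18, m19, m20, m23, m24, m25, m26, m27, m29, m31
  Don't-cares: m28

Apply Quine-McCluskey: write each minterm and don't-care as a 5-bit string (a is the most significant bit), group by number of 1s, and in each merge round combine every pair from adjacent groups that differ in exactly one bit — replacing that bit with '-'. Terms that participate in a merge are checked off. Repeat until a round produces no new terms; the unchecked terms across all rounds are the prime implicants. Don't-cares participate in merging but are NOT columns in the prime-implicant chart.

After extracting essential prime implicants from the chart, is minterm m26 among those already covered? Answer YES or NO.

size-2^0 implicants → 00001(✓)  00011(✓)  00100(✓)  00111(✓)  01100(✓)  10000(✓)  10001(✓)  10010(✓)  10011(✓)  10100(✓)  10111(✓)  11000(✓)  11001(✓)  11010(✓)  11011(✓)  11100(✓)  11101(✓)  11111(✓)
size-2^1 implicants → -0001(✓)  -0011(✓)  -0100(✓)  -0111(✓)  -1100(✓)  0-100(✓)  00-11(✓)  000-1(✓)  1-000(✓)  1-001(✓)  1-010(✓)  1-011(✓)  1-100(✓)  1-111(✓)  10-00(✓)  10-11(✓)  100-0(✓)  100-1(✓)  1000-(✓)  1001-(✓)  11-00(✓)  11-01(✓)  11-11(✓)  110-0(✓)  110-1(✓)  1100-(✓)  1101-(✓)  111-1(✓)  1110-(✓)
size-2^2 implicants → --100  -0-11  -00-1  1--00  1--11  1-0-0(✓)  1-0-1(✓)  1-00-(✓)  1-01-(✓)  100--(✓)  11--1  11-0-  110--(✓)
size-2^3 implicants → 1-0--
Unchecked terms (primes): --100, -0-11, -00-1, 1--00, 1--11, 1-0--, 11--1, 11-0-
Minterm coverage:
  m1 ⊆ -00-1 [E]
  m3 ⊆ -0-11,-00-1
  m4 ⊆ --100 [E]
  m7 ⊆ -0-11 [E]
  m12 ⊆ --100 [E]
  m16 ⊆ 1--00,1-0--
  m17 ⊆ -00-1,1-0--
  m18 ⊆ 1-0-- [E]
  m19 ⊆ -0-11,-00-1,1--11,1-0--
  m20 ⊆ --100,1--00
  m23 ⊆ -0-11,1--11
  m24 ⊆ 1--00,1-0--,11-0-
  m25 ⊆ 1-0--,11--1,11-0-
  m26 ⊆ 1-0-- [E]
  m27 ⊆ 1--11,1-0--,11--1
  m29 ⊆ 11--1,11-0-
  m31 ⊆ 1--11,11--1
E = {--100, -0-11, -00-1, 1-0--}

YES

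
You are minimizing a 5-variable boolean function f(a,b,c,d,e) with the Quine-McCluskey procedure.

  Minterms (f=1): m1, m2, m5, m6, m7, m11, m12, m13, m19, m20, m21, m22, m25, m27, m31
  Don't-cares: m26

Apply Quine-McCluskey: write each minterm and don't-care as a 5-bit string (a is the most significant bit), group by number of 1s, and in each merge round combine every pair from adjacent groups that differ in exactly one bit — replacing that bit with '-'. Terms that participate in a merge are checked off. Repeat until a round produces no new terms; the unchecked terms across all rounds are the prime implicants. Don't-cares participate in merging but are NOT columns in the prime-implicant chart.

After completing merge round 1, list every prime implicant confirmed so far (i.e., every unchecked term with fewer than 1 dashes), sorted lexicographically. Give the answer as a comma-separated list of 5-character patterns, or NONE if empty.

size-2^0 implicants → 00001(✓)  00010(✓)  00101(✓)  00110(✓)  00111(✓)  01011(✓)  01100(✓)  01101(✓)  10011(✓)  10100(✓)  10101(✓)  10110(✓)  11001(✓)  11010(✓)  11011(✓)  11111(✓)
size-2^1 implicants → -0101  -0110  -1011  0-101  00-01  00-10  001-1  0011-  0110-  1-011  101-0  1010-  11-11  110-1  1101-
Unchecked terms (primes): -0101, -0110, -1011, 0-101, 00-01, 00-10, 001-1, 0011-, 0110-, 1-011, 101-0, 1010-, 11-11, 110-1, 1101-

NONE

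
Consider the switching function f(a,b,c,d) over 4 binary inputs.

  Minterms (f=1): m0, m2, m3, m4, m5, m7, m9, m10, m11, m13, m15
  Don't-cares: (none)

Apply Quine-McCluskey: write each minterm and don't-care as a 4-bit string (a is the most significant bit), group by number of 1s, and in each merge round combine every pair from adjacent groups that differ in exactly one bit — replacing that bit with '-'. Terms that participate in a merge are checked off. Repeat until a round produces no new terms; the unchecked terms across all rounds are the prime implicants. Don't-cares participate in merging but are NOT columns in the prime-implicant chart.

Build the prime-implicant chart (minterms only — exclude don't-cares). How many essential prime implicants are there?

Round 0: 0000✓ 0010✓ 0011✓ 0100✓ 0101✓ 0111✓ 1001✓ 1010✓ 1011✓ 1101✓ 1111✓
Round 1: -010✓ -011✓ -101✓ -111✓ 0-00 0-11✓ 00-0 001-✓ 01-1✓ 010- 1-01✓ 1-11✓ 10-1✓ 101-✓ 11-1✓
Round 2: --11 -01- -1-1 1--1
PIs = {--11, -01-, -1-1, 0-00, 00-0, 010-, 1--1}
Coverage chart:
  m0: 0-00,00-0
  m2: -01-,00-0
  m3: --11,-01-
  m4: 0-00,010-
  m5: -1-1,010-
  m7: --11,-1-1
  m9: 1--1 ←essential
  m10: -01- ←essential
  m11: --11,-01-,1--1
  m13: -1-1,1--1
  m15: --11,-1-1,1--1
Essential: -01-, 1--1

2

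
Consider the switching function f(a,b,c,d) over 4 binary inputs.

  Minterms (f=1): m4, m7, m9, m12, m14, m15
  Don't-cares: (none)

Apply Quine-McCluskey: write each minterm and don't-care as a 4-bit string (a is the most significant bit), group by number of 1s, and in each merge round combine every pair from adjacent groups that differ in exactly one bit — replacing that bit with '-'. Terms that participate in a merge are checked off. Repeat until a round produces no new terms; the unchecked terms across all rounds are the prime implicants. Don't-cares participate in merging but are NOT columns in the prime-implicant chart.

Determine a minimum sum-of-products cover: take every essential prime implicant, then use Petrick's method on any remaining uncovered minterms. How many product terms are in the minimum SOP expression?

4

size-2^0 implicants → 0100(✓)  0111(✓)  1001  1100(✓)  1110(✓)  1111(✓)
size-2^1 implicants → -100  -111  11-0  111-
Unchecked terms (primes): -100, -111, 1001, 11-0, 111-
Minterm coverage:
  m4 ⊆ -100 [E]
  m7 ⊆ -111 [E]
  m9 ⊆ 1001 [E]
  m12 ⊆ -100,11-0
  m14 ⊆ 11-0,111-
  m15 ⊆ -111,111-
E = {-100, -111, 1001}
Petrick residual → 11-0
Cover = bc'd' + bcd + ab'c'd + abd'  |cover|=4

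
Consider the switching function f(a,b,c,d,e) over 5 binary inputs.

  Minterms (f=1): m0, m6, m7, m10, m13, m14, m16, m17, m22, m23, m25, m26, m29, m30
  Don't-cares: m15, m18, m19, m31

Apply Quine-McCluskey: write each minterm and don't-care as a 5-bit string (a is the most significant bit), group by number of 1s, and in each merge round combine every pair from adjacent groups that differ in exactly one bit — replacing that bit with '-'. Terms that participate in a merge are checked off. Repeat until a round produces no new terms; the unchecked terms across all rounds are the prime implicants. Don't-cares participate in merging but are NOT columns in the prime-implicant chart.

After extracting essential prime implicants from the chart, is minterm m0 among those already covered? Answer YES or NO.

Round 0: 00000✓ 00110✓ 00111✓ 01010✓ 01101✓ 01110✓ 01111✓ 10000✓ 10001✓ 10010✓ 10011✓ 10110✓ 10111✓ 11001✓ 11010✓ 11101✓ 11110✓ 11111✓
Round 1: -0000 -0110✓ -0111✓ -1010✓ -1101✓ -1110✓ -1111✓ 0-110✓ 0-111✓ 0011-✓ 01-10✓ 011-1✓ 0111-✓ 1-001 1-010✓ 1-110✓ 1-111✓ 10-10✓ 10-11✓ 100-0✓ 100-1✓ 1000-✓ 1001-✓ 1011-✓ 11-01 11-10✓ 111-1✓ 1111-✓
Round 2: --110✓ --111✓ -011-✓ -1-10 -11-1 -111-✓ 0-11-✓ 1--10 1-11-✓ 10-1- 100--
Round 3: --11-
PIs = {--11-, -0000, -1-10, -11-1, 1--10, 1-001, 10-1-, 100--, 11-01}
Coverage chart:
  m0: -0000 ←essential
  m6: --11- ←essential
  m7: --11- ←essential
  m10: -1-10 ←essential
  m13: -11-1 ←essential
  m14: --11-,-1-10
  m16: -0000,100--
  m17: 1-001,100--
  m22: --11-,1--10,10-1-
  m23: --11-,10-1-
  m25: 1-001,11-01
  m26: -1-10,1--10
  m29: -11-1,11-01
  m30: --11-,-1-10,1--10
Essential: --11-, -0000, -1-10, -11-1

YES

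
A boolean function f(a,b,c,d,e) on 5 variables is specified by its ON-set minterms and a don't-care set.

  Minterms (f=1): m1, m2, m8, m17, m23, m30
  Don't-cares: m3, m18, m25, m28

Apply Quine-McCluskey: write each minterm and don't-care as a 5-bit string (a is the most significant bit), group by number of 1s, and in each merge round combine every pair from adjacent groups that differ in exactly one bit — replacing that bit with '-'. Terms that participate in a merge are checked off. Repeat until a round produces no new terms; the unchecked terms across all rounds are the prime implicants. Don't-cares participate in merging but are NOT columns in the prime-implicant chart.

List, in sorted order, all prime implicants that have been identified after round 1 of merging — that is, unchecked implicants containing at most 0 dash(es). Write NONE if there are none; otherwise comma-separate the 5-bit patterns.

01000, 10111

Round 0: 00001✓ 00010✓ 00011✓ 01000 10001✓ 10010✓ 10111 11001✓ 11100✓ 11110✓
Round 1: -0001 -0010 000-1 0001- 1-001 111-0
PIs = {-0001, -0010, 000-1, 0001-, 01000, 1-001, 10111, 111-0}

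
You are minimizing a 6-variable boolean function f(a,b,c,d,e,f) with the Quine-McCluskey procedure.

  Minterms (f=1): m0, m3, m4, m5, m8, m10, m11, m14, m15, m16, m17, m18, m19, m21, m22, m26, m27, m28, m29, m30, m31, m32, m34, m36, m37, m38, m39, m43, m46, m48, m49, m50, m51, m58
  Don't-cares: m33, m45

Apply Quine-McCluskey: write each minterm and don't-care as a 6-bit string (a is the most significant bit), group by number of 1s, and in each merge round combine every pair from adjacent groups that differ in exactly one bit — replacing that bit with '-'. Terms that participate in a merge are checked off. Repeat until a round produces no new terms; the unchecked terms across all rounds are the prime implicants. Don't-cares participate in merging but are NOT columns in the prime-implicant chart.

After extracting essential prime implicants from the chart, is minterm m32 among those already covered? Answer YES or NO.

NO

Round 0: 000000✓ 000011✓ 000100✓ 000101✓ 001000✓ 001010✓ 001011✓ 001110✓ 001111✓ 010000✓ 010001✓ 010010✓ 010011✓ 010101✓ 010110✓ 011010✓ 011011✓ 011100✓ 011101✓ 011110✓ 011111✓ 100000✓ 100001✓ 100010✓ 100100✓ 100101✓ 100110✓ 100111✓ 101011✓ 101101✓ 101110✓ 110000✓ 110001✓ 110010✓ 110011✓ 111010✓
Round 1: -00000✓ -00100✓ -00101✓ -01011 -01110 -10000✓ -10001✓ -10010✓ -10011✓ -11010✓ 0-0000✓ 0-0011✓ 0-0101 0-1010✓ 0-1011✓ 0-1110✓ 0-1111✓ 00-000 00-011✓ 000-00✓ 00010-✓ 001-10✓ 001-11✓ 0010-0 00101-✓ 00111-✓ 01-010✓ 01-011✓ 01-101 01-110✓ 010-01 010-10✓ 0100-0✓ 0100-1✓ 01000-✓ 01001-✓ 011-10✓ 011-11✓ 01101-✓ 0111-0✓ 0111-1✓ 01110-✓ 01111-✓ 1-0000✓ 1-0001✓ 1-0010✓ 10-101 10-110 100-00✓ 100-01✓ 100-10✓ 1000-0✓ 10000-✓ 1001-0✓ 1001-1✓ 10010-✓ 10011-✓ 11-010✓ 1100-0✓ 1100-1✓ 11000-✓ 11001-✓
Round 2: --0000 -00-00 -0010- -1-010 -100-0✓ -100-1✓ -1000-✓ -1001-✓ 0--011 0-1-10✓ 0-1-11✓ 0-101-✓ 0-111-✓ 001-1-✓ 01--10 01-01- 0100--✓ 011-1-✓ 0111-- 1-00-0 1-000- 100--0 100-0- 1001-- 1100--✓
Round 3: -100-- 0-1-1-
PIs = {--0000, -00-00, -0010-, -01011, -01110, -1-010, -100--, 0--011, 0-0101, 0-1-1-, 00-000, 0010-0, 01--10, 01-01-, 01-101, 010-01, 0111--, 1-00-0, 1-000-, 10-101, 10-110, 100--0, 100-0-, 1001--}
Coverage chart:
  m0: --0000,-00-00,00-000
  m3: 0--011 ←essential
  m4: -00-00,-0010-
  m5: -0010-,0-0101
  m8: 00-000,0010-0
  m10: 0-1-1-,0010-0
  m11: -01011,0--011,0-1-1-
  m14: -01110,0-1-1-
  m15: 0-1-1- ←essential
  m16: --0000,-100--
  m17: -100--,010-01
  m18: -1-010,-100--,01--10,01-01-
  m19: -100--,0--011,01-01-
  m21: 0-0101,01-101,010-01
  m22: 01--10 ←essential
  m26: -1-010,0-1-1-,01--10,01-01-
  m27: 0--011,0-1-1-,01-01-
  m28: 0111-- ←essential
  m29: 01-101,0111--
  m30: 0-1-1-,01--10,0111--
  m31: 0-1-1-,0111--
  m32: --0000,-00-00,1-00-0,1-000-,100--0,100-0-
  m34: 1-00-0,100--0
  m36: -00-00,-0010-,100--0,100-0-,1001--
  m37: -0010-,10-101,100-0-,1001--
  m38: 10-110,100--0,1001--
  m39: 1001-- ←essential
  m43: -01011 ←essential
  m46: -01110,10-110
  m48: --0000,-100--,1-00-0,1-000-
  m49: -100--,1-000-
  m50: -1-010,-100--,1-00-0
  m51: -100-- ←essential
  m58: -1-010 ←essential
Essential: -01011, -1-010, -100--, 0--011, 0-1-1-, 01--10, 0111--, 1001--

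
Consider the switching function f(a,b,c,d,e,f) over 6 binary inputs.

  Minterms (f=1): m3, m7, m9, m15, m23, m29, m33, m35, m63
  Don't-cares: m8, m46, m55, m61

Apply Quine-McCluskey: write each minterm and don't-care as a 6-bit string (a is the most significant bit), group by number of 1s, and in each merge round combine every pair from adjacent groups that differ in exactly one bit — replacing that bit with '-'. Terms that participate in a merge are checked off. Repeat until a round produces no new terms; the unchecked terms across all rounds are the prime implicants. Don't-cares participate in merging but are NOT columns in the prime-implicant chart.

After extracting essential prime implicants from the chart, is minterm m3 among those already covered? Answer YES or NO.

NO

size-2^0 implicants → 000011(✓)  000111(✓)  001000(✓)  001001(✓)  001111(✓)  010111(✓)  011101(✓)  100001(✓)  100011(✓)  101110  110111(✓)  111101(✓)  111111(✓)
size-2^1 implicants → -00011  -10111  -11101  0-0111  00-111  000-11  00100-  1000-1  11-111  1111-1
Unchecked terms (primes): -00011, -10111, -11101, 0-0111, 00-111, 000-11, 00100-, 1000-1, 101110, 11-111, 1111-1
Minterm coverage:
  m3 ⊆ -00011,000-11
  m7 ⊆ 0-0111,00-111,000-11
  m9 ⊆ 00100- [E]
  m15 ⊆ 00-111 [E]
  m23 ⊆ -10111,0-0111
  m29 ⊆ -11101 [E]
  m33 ⊆ 1000-1 [E]
  m35 ⊆ -00011,1000-1
  m63 ⊆ 11-111,1111-1
E = {-11101, 00-111, 00100-, 1000-1}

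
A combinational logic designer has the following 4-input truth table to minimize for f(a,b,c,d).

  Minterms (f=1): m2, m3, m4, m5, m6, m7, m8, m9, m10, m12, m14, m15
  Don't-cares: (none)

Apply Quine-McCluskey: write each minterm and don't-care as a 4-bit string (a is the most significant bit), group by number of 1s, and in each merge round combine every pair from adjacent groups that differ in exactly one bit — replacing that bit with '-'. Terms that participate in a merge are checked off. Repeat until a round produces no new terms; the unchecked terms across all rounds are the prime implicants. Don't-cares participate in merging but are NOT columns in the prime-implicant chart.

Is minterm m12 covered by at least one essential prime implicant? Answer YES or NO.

Round 0: 0010✓ 0011✓ 0100✓ 0101✓ 0110✓ 0111✓ 1000✓ 1001✓ 1010✓ 1100✓ 1110✓ 1111✓
Round 1: -010✓ -100✓ -110✓ -111✓ 0-10✓ 0-11✓ 001-✓ 01-0✓ 01-1✓ 010-✓ 011-✓ 1-00✓ 1-10✓ 10-0✓ 100- 11-0✓ 111-✓
Round 2: --10 -1-0 -11- 0-1- 01-- 1--0
PIs = {--10, -1-0, -11-, 0-1-, 01--, 1--0, 100-}
Coverage chart:
  m2: --10,0-1-
  m3: 0-1- ←essential
  m4: -1-0,01--
  m5: 01-- ←essential
  m6: --10,-1-0,-11-,0-1-,01--
  m7: -11-,0-1-,01--
  m8: 1--0,100-
  m9: 100- ←essential
  m10: --10,1--0
  m12: -1-0,1--0
  m14: --10,-1-0,-11-,1--0
  m15: -11- ←essential
Essential: -11-, 0-1-, 01--, 100-

NO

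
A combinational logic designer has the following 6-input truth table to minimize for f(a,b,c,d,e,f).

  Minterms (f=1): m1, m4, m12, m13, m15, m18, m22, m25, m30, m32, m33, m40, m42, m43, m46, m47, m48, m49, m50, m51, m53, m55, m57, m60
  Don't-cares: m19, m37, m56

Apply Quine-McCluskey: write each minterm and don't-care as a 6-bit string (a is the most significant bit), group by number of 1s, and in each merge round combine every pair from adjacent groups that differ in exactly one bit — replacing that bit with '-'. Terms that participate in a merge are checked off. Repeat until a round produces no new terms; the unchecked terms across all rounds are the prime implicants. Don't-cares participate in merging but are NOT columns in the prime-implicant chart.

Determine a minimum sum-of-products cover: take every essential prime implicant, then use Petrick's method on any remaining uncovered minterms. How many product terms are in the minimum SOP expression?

10

[col 0] 000001*, 000100*, 001100*, 001101*, 001111*, 010010*, 010011*, 010110*, 011001*, 011110*, 100000*, 100001*, 100101*, 101000*, 101010*, 101011*, 101110*, 101111*, 110000*, 110001*, 110010*, 110011*, 110101*, 110111*, 111000*, 111001*, 111100*
[col 1] -00001, -01111, -10010*, -10011*, -11001, 00-100, 0011-1, 00110-, 01-110, 010-10, 01001-*, 1-0000*, 1-0001*, 1-0101*, 1-1000*, 10-000*, 100-01*, 10000-*, 101-10*, 101-11*, 1010-0, 10101-*, 10111-*, 11-000*, 11-001*, 110-01*, 110-11*, 1100-0*, 1100-1*, 11000-*, 11001-*, 1101-1*, 111-00, 11100-*
[col 2] -1001-, 1--000, 1-0-01, 1-000-, 101-1-, 11-00-, 110--1, 1100--
Prime implicants: -00001, -01111, -1001-, -11001, 00-100, 0011-1, 00110-, 01-110, 010-10, 1--000, 1-0-01, 1-000-, 101-1-, 1010-0, 11-00-, 110--1, 1100--, 111-00
PI chart (minterm → PIs covering it):
  1 | -00001  (sole → essential)
  4 | 00-100  (sole → essential)
  12 | 00-100,00110-
  13 | 0011-1,00110-
  15 | -01111,0011-1
  18 | -1001-,010-10
  22 | 01-110,010-10
  25 | -11001  (sole → essential)
  30 | 01-110  (sole → essential)
  32 | 1--000,1-000-
  33 | -00001,1-0-01,1-000-
  40 | 1--000,1010-0
  42 | 101-1-,1010-0
  43 | 101-1-  (sole → essential)
  46 | 101-1-  (sole → essential)
  47 | -01111,101-1-
  48 | 1--000,1-000-,11-00-,1100--
  49 | 1-0-01,1-000-,11-00-,110--1,1100--
  50 | -1001-,1100--
  51 | -1001-,110--1,1100--
  53 | 1-0-01,110--1
  55 | 110--1  (sole → essential)
  57 | -11001,11-00-
  60 | 111-00  (sole → essential)
Essential prime implicants: -00001, -11001, 00-100, 01-110, 101-1-, 110--1, 111-00
Petrick residual → -1001-, 0011-1, 1--000
Minimum SOP uses 10 PIs: b'c'd'e'f + bc'd'e + bcd'e'f + a'b'de'f' + a'b'cdf + a'bdef' + ad'e'f' + ab'ce + abc'f + abce'f'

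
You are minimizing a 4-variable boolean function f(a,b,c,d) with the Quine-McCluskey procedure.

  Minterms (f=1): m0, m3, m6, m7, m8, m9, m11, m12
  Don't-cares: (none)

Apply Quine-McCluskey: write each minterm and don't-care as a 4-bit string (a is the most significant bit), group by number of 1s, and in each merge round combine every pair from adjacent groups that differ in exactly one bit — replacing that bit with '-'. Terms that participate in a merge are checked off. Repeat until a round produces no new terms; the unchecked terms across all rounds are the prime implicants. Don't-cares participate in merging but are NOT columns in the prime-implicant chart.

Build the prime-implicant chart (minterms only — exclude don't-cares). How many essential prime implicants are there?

size-2^0 implicants → 0000(✓)  0011(✓)  0110(✓)  0111(✓)  1000(✓)  1001(✓)  1011(✓)  1100(✓)
size-2^1 implicants → -000  -011  0-11  011-  1-00  10-1  100-
Unchecked terms (primes): -000, -011, 0-11, 011-, 1-00, 10-1, 100-
Minterm coverage:
  m0 ⊆ -000 [E]
  m3 ⊆ -011,0-11
  m6 ⊆ 011- [E]
  m7 ⊆ 0-11,011-
  m8 ⊆ -000,1-00,100-
  m9 ⊆ 10-1,100-
  m11 ⊆ -011,10-1
  m12 ⊆ 1-00 [E]
E = {-000, 011-, 1-00}

3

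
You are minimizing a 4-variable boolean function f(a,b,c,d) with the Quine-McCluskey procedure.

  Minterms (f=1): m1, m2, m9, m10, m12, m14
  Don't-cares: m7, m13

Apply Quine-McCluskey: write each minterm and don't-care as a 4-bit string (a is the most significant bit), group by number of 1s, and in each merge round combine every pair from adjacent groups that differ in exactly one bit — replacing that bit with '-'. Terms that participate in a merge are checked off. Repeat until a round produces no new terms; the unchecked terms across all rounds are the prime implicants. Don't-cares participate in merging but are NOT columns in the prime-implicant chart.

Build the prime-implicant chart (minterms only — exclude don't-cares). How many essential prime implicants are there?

2

Round 0: 0001✓ 0010✓ 0111 1001✓ 1010✓ 1100✓ 1101✓ 1110✓
Round 1: -001 -010 1-01 1-10 11-0 110-
PIs = {-001, -010, 0111, 1-01, 1-10, 11-0, 110-}
Coverage chart:
  m1: -001 ←essential
  m2: -010 ←essential
  m9: -001,1-01
  m10: -010,1-10
  m12: 11-0,110-
  m14: 1-10,11-0
Essential: -001, -010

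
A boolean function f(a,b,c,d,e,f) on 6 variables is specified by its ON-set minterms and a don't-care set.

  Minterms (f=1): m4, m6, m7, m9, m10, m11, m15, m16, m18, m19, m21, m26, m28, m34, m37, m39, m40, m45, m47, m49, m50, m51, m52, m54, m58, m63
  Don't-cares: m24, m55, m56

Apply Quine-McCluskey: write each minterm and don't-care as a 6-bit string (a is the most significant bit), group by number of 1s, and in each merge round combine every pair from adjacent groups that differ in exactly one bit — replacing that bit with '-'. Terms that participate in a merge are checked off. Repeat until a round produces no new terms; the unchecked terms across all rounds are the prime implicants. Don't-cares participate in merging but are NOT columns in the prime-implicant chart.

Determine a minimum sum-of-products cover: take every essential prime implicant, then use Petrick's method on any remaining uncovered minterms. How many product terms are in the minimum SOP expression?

15

Round 0: 000100✓ 000110✓ 000111✓ 001001✓ 001010✓ 001011✓ 001111✓ 010000✓ 010010✓ 010011✓ 010101 011000✓ 011010✓ 011100✓ 100010✓ 100101✓ 100111✓ 101000✓ 101101✓ 101111✓ 110001✓ 110010✓ 110011✓ 110100✓ 110110✓ 110111✓ 111000✓ 111010✓ 111111✓
Round 1: -00111✓ -01111✓ -10010✓ -10011✓ -11000✓ -11010✓ 0-1010 00-111✓ 0001-0 00011- 001-11 0010-1 00101- 01-000✓ 01-010✓ 0100-0✓ 01001-✓ 011-00 0110-0✓ 1-0010 1-0111✓ 1-1000 1-1111✓ 10-101✓ 10-111✓ 1001-1✓ 1011-1✓ 11-010✓ 11-111✓ 110-10✓ 110-11✓ 1100-1 11001-✓ 1101-0 11011-✓ 1110-0✓
Round 2: -0-111 -1-010 -1001- -110-0 01-0-0 1--111 10-1-1 110-1-
PIs = {-0-111, -1-010, -1001-, -110-0, 0-1010, 0001-0, 00011-, 001-11, 0010-1, 00101-, 01-0-0, 010101, 011-00, 1--111, 1-0010, 1-1000, 10-1-1, 110-1-, 1100-1, 1101-0}
Coverage chart:
  m4: 0001-0 ←essential
  m6: 0001-0,00011-
  m7: -0-111,00011-
  m9: 0010-1 ←essential
  m10: 0-1010,00101-
  m11: 001-11,0010-1,00101-
  m15: -0-111,001-11
  m16: 01-0-0 ←essential
  m18: -1-010,-1001-,01-0-0
  m19: -1001- ←essential
  m21: 010101 ←essential
  m26: -1-010,-110-0,0-1010,01-0-0
  m28: 011-00 ←essential
  m34: 1-0010 ←essential
  m37: 10-1-1 ←essential
  m39: -0-111,1--111,10-1-1
  m40: 1-1000 ←essential
  m45: 10-1-1 ←essential
  m47: -0-111,1--111,10-1-1
  m49: 1100-1 ←essential
  m50: -1-010,-1001-,1-0010,110-1-
  m51: -1001-,110-1-,1100-1
  m52: 1101-0 ←essential
  m54: 110-1-,1101-0
  m58: -1-010,-110-0
  m63: 1--111 ←essential
Essential: -1001-, 0001-0, 0010-1, 01-0-0, 010101, 011-00, 1--111, 1-0010, 1-1000, 10-1-1, 1100-1, 1101-0
Petrick residual → -0-111, -1-010, 0-1010
Min cover (15 terms): b'def + bd'ef' + bc'd'e + a'cd'ef' + a'b'c'df' + a'b'cd'f + a'bd'f' + a'bc'de'f + a'bce'f' + adef + ac'd'ef' + acd'e'f' + ab'df + abc'd'f + abc'df'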